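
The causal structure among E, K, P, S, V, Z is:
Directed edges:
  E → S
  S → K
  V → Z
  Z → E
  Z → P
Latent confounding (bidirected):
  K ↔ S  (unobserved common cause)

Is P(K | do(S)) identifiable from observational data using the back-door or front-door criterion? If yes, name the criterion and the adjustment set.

P(K|do(S)): not identifiable (no BD/FD set).

desc(S)\{S}={K}; candidates ⊆ {E,P,V,Z}.
S↔K: latent back-door arc(s) into S.
size 0: {}; under {} S still reaches {E,K,P,V,Z} ∋ K.
size 1: {E}, {P}, {V} …(+1); under {E} S still reaches {K} ∋ K.
size 2: {E,P}, {E,V}, {E,Z} …(+3); under {E,P} S still reaches {K} ∋ K.
S↔K cannot be blocked by any observed set — no back-door set.
No mediator lies on a directed S→…→K path.
Neither criterion identifies P(K|do(S)) in this graph.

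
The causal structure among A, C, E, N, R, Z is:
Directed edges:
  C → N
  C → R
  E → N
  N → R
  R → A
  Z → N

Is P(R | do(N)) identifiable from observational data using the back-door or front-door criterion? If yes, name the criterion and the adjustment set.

desc(N)\{N}={A,R}; candidates ⊆ {C,E,Z}.
size 0: {}; under {} N still reaches {A,C,E,R,Z} ∋ R.
{C}: N⊥R given {C} in G with N→· removed — back-door holds.
P(R|do(N)) = Σ_{C} P(R|N,C)·P(C).

P(R|do(N)): backdoor, adjust for {C}.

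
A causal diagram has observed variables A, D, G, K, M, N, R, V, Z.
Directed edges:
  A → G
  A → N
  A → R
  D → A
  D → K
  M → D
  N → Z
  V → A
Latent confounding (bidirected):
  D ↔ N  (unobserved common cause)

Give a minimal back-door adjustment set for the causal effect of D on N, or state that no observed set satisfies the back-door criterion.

D→N: no observed back-door set.

desc(D)\{D}={A,G,K,N,R,Z}; candidates ⊆ {M,V}.
D↔N: latent back-door arc(s) into D.
size 0: {}; under {} D still reaches {M,N,Z} ∋ N.
size 1: {M}, {V}; under {M} D still reaches {N,Z} ∋ N.
size 2: {M,V}; under {M,V} D still reaches {N,Z} ∋ N.
D↔N cannot be blocked by any observed set — no back-door set.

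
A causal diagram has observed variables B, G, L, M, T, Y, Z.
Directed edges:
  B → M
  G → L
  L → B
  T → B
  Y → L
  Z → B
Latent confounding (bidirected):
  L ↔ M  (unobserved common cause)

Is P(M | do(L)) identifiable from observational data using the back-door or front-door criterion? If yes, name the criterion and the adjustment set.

P(M|do(L)): frontdoor, adjust for {B}.

desc(L)\{L}={B,M}; candidates ⊆ {G,T,Y,Z}.
L↔M: latent back-door arc(s) into L.
size 0: {}; under {} L still reaches {G,M,Y} ∋ M.
size 1: {G}, {T}, {Y} …(+1); under {G} L still reaches {M,Y} ∋ M.
size 2: {G,T}, {G,Y}, {G,Z} …(+3); under {G,T} L still reaches {M,Y} ∋ M.
L↔M cannot be blocked by any observed set — no back-door set.
{B}: (i) intercepts every directed L→M path; (ii) no back-door L→{B}; (iii) {L} blocks every back-door {B}→M. Front-door holds.
P(M|do(L)) = Σ_{B} P(B|L) Σ_{L'} P(M|B,L')P(L').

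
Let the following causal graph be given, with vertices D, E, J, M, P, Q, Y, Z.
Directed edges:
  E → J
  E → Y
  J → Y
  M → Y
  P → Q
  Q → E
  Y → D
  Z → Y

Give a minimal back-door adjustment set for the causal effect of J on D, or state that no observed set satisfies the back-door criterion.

desc(J)\{J}={D,Y}; candidates ⊆ {E,M,P,Q,Z}.
size 0: {}; under {} J still reaches {D,E,P,Q,Y} ∋ D.
{E}: J⊥D given {E} in G with J→· removed — back-door holds.

J→D: minimal back-door set {E}.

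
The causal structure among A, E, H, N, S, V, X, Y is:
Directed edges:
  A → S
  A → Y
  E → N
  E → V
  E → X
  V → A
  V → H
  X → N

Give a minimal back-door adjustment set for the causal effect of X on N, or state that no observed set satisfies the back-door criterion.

desc(X)\{X}={N}; candidates ⊆ {A,E,H,S,V,Y}.
size 0: {}; under {} X still reaches {A,E,H,N,S,V,Y} ∋ N.
{E}: X⊥N given {E} in G with X→· removed — back-door holds.

X→N: minimal back-door set {E}.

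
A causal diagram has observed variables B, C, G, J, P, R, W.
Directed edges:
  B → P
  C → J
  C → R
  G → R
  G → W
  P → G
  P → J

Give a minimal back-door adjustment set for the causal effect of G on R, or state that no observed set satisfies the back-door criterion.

desc(G)\{G}={R,W}; candidates ⊆ {B,C,J,P}.
∅: G⊥R given ∅ in G with G→· removed — back-door holds.

G→R: minimal back-door set ∅.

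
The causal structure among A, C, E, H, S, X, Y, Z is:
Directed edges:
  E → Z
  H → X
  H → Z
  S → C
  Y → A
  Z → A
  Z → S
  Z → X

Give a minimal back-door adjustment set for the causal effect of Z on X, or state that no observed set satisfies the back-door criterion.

Z→X: minimal back-door set {H}.

desc(Z)\{Z}={A,C,S,X}; candidates ⊆ {E,H,Y}.
size 0: {}; under {} Z still reaches {E,H,X} ∋ X.
{H}: Z⊥X given {H} in G with Z→· removed — back-door holds.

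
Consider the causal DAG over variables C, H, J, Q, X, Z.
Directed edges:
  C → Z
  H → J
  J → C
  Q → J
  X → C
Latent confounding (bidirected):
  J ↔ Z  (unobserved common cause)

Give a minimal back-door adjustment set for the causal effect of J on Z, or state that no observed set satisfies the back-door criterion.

J→Z: no observed back-door set.

desc(J)\{J}={C,Z}; candidates ⊆ {H,Q,X}.
J↔Z: latent back-door arc(s) into J.
size 0: {}; under {} J still reaches {H,Q,Z} ∋ Z.
size 1: {H}, {Q}, {X}; under {H} J still reaches {Q,Z} ∋ Z.
size 2: {H,Q}, {H,X}, {Q,X}; under {H,Q} J still reaches {Z} ∋ Z.
J↔Z cannot be blocked by any observed set — no back-door set.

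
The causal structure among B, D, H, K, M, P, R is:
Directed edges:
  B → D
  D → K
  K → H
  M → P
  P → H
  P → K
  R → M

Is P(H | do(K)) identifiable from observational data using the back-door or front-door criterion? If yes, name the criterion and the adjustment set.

P(H|do(K)): backdoor, adjust for {P}.

desc(K)\{K}={H}; candidates ⊆ {B,D,M,P,R}.
size 0: {}; under {} K still reaches {B,D,H,M,P,R} ∋ H.
{P}: K⊥H given {P} in G with K→· removed — back-door holds.
P(H|do(K)) = Σ_{P} P(H|K,P)·P(P).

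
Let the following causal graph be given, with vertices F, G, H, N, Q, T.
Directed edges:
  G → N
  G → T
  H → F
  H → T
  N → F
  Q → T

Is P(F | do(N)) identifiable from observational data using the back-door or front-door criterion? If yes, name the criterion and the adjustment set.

P(F|do(N)): backdoor, adjust for ∅.

desc(N)\{N}={F}; candidates ⊆ {G,H,Q,T}.
∅: N⊥F given ∅ in G with N→· removed — back-door holds.
P(F|do(N)) = P(F|N) — no adjustment needed.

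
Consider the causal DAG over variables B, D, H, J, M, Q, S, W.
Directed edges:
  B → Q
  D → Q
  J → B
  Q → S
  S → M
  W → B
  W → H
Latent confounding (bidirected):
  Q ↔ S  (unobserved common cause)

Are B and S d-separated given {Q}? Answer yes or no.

Bayes-Ball from B | {Q} reaches {D,H,J,M,S,W}.
S ∈ reach(B|{Q}) ⇒ B ⊥̸ S | {Q}.

No — B and S are d-connected given {Q}.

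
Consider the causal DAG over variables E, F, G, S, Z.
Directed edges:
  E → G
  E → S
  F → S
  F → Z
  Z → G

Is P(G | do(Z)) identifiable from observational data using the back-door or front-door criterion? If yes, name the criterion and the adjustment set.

desc(Z)\{Z}={G}; candidates ⊆ {E,F,S}.
∅: Z⊥G given ∅ in G with Z→· removed — back-door holds.
P(G|do(Z)) = P(G|Z) — no adjustment needed.

P(G|do(Z)): backdoor, adjust for ∅.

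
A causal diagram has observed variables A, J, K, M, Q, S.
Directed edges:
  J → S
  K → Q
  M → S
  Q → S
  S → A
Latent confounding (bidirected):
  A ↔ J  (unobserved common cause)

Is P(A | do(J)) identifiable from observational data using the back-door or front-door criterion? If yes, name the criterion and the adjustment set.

desc(J)\{J}={A,S}; candidates ⊆ {K,M,Q}.
J↔A: latent back-door arc(s) into J.
size 0: {}; under {} J still reaches {A} ∋ A.
size 1: {K}, {M}, {Q}; under {K} J still reaches {A} ∋ A.
size 2: {K,M}, {K,Q}, {M,Q}; under {K,M} J still reaches {A} ∋ A.
J↔A cannot be blocked by any observed set — no back-door set.
{S}: (i) intercepts every directed J→A path; (ii) no back-door J→{S}; (iii) {J} blocks every back-door {S}→A. Front-door holds.
P(A|do(J)) = Σ_{S} P(S|J) Σ_{J'} P(A|S,J')P(J').

P(A|do(J)): frontdoor, adjust for {S}.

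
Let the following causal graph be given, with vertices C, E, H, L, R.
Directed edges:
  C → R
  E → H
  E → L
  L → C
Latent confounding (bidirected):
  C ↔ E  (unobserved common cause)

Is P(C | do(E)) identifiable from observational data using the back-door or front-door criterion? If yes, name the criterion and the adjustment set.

desc(E)\{E}={C,H,L,R}; candidates ⊆ {—}.
E↔C: latent back-door arc(s) into E.
size 0: {}; under {} E still reaches {C,R} ∋ C.
E↔C cannot be blocked by any observed set — no back-door set.
{L}: (i) intercepts every directed E→C path; (ii) no back-door E→{L}; (iii) {E} blocks every back-door {L}→C. Front-door holds.
P(C|do(E)) = Σ_{L} P(L|E) Σ_{E'} P(C|L,E')P(E').

P(C|do(E)): frontdoor, adjust for {L}.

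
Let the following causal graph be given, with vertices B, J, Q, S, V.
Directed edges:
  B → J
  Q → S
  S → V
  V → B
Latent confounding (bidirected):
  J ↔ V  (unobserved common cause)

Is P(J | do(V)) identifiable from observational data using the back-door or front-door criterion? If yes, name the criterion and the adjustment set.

P(J|do(V)): frontdoor, adjust for {B}.

desc(V)\{V}={B,J}; candidates ⊆ {Q,S}.
V↔J: latent back-door arc(s) into V.
size 0: {}; under {} V still reaches {J,Q,S} ∋ J.
size 1: {Q}, {S}; under {Q} V still reaches {J,S} ∋ J.
size 2: {Q,S}; under {Q,S} V still reaches {J} ∋ J.
V↔J cannot be blocked by any observed set — no back-door set.
{B}: (i) intercepts every directed V→J path; (ii) no back-door V→{B}; (iii) {V} blocks every back-door {B}→J. Front-door holds.
P(J|do(V)) = Σ_{B} P(B|V) Σ_{V'} P(J|B,V')P(V').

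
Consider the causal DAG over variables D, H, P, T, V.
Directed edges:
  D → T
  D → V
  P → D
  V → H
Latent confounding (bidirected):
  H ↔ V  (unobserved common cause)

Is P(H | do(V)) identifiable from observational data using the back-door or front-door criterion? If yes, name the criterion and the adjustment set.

P(H|do(V)): not identifiable (no BD/FD set).

desc(V)\{V}={H}; candidates ⊆ {D,P,T}.
V↔H: latent back-door arc(s) into V.
size 0: {}; under {} V still reaches {D,H,P,T} ∋ H.
size 1: {D}, {P}, {T}; under {D} V still reaches {H} ∋ H.
size 2: {D,P}, {D,T}, {P,T}; under {D,P} V still reaches {H} ∋ H.
V↔H cannot be blocked by any observed set — no back-door set.
No mediator lies on a directed V→…→H path.
Neither criterion identifies P(H|do(V)) in this graph.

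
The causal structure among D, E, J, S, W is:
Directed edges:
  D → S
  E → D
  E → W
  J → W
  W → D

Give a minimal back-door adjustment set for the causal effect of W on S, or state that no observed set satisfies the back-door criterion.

W→S: minimal back-door set {E}.

desc(W)\{W}={D,S}; candidates ⊆ {E,J}.
size 0: {}; under {} W still reaches {D,E,J,S} ∋ S.
{E}: W⊥S given {E} in G with W→· removed — back-door holds.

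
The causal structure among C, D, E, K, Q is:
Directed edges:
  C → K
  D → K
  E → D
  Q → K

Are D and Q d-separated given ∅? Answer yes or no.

Bayes-Ball from D | ∅ reaches {E,K}.
Q ∉ reach(D|∅) ⇒ D ⊥ Q | ∅.

Yes — D ⊥ Q | ∅.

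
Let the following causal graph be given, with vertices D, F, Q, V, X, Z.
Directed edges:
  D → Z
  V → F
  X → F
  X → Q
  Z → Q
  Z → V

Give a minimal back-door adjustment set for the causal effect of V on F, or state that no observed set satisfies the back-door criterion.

V→F: minimal back-door set ∅.

desc(V)\{V}={F}; candidates ⊆ {D,Q,X,Z}.
∅: V⊥F given ∅ in G with V→· removed — back-door holds.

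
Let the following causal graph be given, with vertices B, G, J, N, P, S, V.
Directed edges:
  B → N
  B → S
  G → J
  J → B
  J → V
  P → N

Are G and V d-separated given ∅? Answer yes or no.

Bayes-Ball from G | ∅ reaches {B,J,N,S,V}.
V ∈ reach(G|∅) ⇒ G ⊥̸ V | ∅.

No — G and V are d-connected given ∅.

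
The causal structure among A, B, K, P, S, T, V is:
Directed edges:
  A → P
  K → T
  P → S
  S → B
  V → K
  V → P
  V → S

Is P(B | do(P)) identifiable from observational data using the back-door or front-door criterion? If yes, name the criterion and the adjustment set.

desc(P)\{P}={B,S}; candidates ⊆ {A,K,T,V}.
size 0: {}; under {} P still reaches {A,B,K,S,T,V} ∋ B.
{V}: P⊥B given {V} in G with P→· removed — back-door holds.
P(B|do(P)) = Σ_{V} P(B|P,V)·P(V).

P(B|do(P)): backdoor, adjust for {V}.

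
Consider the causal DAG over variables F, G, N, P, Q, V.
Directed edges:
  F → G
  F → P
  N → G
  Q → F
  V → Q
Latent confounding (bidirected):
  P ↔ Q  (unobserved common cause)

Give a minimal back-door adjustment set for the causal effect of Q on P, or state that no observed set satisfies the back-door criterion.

desc(Q)\{Q}={F,G,P}; candidates ⊆ {N,V}.
Q↔P: latent back-door arc(s) into Q.
size 0: {}; under {} Q still reaches {P,V} ∋ P.
size 1: {N}, {V}; under {N} Q still reaches {P,V} ∋ P.
size 2: {N,V}; under {N,V} Q still reaches {P} ∋ P.
Q↔P cannot be blocked by any observed set — no back-door set.

Q→P: no observed back-door set.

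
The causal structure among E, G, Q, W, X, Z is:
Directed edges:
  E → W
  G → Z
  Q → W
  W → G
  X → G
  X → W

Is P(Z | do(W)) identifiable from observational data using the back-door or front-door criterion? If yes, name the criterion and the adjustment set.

desc(W)\{W}={G,Z}; candidates ⊆ {E,Q,X}.
size 0: {}; under {} W still reaches {E,G,Q,X,Z} ∋ Z.
{X}: W⊥Z given {X} in G with W→· removed — back-door holds.
P(Z|do(W)) = Σ_{X} P(Z|W,X)·P(X).

P(Z|do(W)): backdoor, adjust for {X}.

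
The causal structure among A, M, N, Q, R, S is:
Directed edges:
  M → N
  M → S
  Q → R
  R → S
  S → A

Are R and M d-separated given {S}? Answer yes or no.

No — R and M are d-connected given {S}.

Bayes-Ball from R | {S} reaches {M,N,Q}.
M ∈ reach(R|{S}) ⇒ R ⊥̸ M | {S}.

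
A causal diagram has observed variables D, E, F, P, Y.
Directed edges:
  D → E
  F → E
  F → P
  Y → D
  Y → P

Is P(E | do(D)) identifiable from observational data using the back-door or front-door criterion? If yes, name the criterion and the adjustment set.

desc(D)\{D}={E}; candidates ⊆ {F,P,Y}.
∅: D⊥E given ∅ in G with D→· removed — back-door holds.
P(E|do(D)) = P(E|D) — no adjustment needed.

P(E|do(D)): backdoor, adjust for ∅.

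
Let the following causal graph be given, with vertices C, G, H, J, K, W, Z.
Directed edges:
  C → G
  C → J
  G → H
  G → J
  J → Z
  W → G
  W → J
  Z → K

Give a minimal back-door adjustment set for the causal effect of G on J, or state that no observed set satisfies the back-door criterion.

desc(G)\{G}={H,J,K,Z}; candidates ⊆ {C,W}.
size 0: {}; under {} G still reaches {C,J,K,W,Z} ∋ J.
size 1: {C}, {W}; under {C} G still reaches {J,K,W,Z} ∋ J.
{C,W}: G⊥J given {C,W} in G with G→· removed — back-door holds.

G→J: minimal back-door set {C, W}.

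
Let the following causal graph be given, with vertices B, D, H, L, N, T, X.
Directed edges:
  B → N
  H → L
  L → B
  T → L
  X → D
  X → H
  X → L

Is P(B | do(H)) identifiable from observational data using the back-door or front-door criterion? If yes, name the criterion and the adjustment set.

P(B|do(H)): backdoor, adjust for {X}.

desc(H)\{H}={B,L,N}; candidates ⊆ {D,T,X}.
size 0: {}; under {} H still reaches {B,D,L,N,X} ∋ B.
{X}: H⊥B given {X} in G with H→· removed — back-door holds.
P(B|do(H)) = Σ_{X} P(B|H,X)·P(X).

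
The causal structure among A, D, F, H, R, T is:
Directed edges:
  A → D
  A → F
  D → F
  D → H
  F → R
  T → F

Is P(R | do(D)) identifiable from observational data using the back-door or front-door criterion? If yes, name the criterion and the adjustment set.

P(R|do(D)): backdoor, adjust for {A}.

desc(D)\{D}={F,H,R}; candidates ⊆ {A,T}.
size 0: {}; under {} D still reaches {A,F,R} ∋ R.
{A}: D⊥R given {A} in G with D→· removed — back-door holds.
P(R|do(D)) = Σ_{A} P(R|D,A)·P(A).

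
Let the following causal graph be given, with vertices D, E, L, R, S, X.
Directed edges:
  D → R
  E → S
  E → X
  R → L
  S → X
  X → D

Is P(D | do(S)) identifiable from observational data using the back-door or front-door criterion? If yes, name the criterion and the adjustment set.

P(D|do(S)): backdoor, adjust for {E}.

desc(S)\{S}={D,L,R,X}; candidates ⊆ {E}.
size 0: {}; under {} S still reaches {D,E,L,R,X} ∋ D.
{E}: S⊥D given {E} in G with S→· removed — back-door holds.
P(D|do(S)) = Σ_{E} P(D|S,E)·P(E).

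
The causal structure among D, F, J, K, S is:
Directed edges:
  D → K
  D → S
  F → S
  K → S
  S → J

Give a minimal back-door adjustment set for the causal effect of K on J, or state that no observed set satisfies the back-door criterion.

K→J: minimal back-door set {D}.

desc(K)\{K}={J,S}; candidates ⊆ {D,F}.
size 0: {}; under {} K still reaches {D,J,S} ∋ J.
{D}: K⊥J given {D} in G with K→· removed — back-door holds.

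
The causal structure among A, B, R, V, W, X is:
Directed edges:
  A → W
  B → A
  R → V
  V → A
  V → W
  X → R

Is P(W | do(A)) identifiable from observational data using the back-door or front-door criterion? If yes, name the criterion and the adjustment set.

P(W|do(A)): backdoor, adjust for {V}.

desc(A)\{A}={W}; candidates ⊆ {B,R,V,X}.
size 0: {}; under {} A still reaches {B,R,V,W,X} ∋ W.
{V}: A⊥W given {V} in G with A→· removed — back-door holds.
P(W|do(A)) = Σ_{V} P(W|A,V)·P(V).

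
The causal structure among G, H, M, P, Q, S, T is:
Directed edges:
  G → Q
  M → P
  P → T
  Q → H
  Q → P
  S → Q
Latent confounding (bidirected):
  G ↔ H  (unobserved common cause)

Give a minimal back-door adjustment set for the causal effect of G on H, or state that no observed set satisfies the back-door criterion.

desc(G)\{G}={H,P,Q,T}; candidates ⊆ {M,S}.
G↔H: latent back-door arc(s) into G.
size 0: {}; under {} G still reaches {H} ∋ H.
size 1: {M}, {S}; under {M} G still reaches {H} ∋ H.
size 2: {M,S}; under {M,S} G still reaches {H} ∋ H.
G↔H cannot be blocked by any observed set — no back-door set.

G→H: no observed back-door set.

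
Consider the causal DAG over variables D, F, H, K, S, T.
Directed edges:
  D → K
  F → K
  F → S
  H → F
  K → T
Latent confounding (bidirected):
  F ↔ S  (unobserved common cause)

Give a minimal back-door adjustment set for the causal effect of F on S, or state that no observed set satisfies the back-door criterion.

desc(F)\{F}={K,S,T}; candidates ⊆ {D,H}.
F↔S: latent back-door arc(s) into F.
size 0: {}; under {} F still reaches {H,S} ∋ S.
size 1: {D}, {H}; under {D} F still reaches {H,S} ∋ S.
size 2: {D,H}; under {D,H} F still reaches {S} ∋ S.
F↔S cannot be blocked by any observed set — no back-door set.

F→S: no observed back-door set.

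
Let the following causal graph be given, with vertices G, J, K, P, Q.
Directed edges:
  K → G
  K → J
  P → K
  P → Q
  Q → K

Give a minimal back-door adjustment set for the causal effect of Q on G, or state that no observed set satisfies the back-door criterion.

desc(Q)\{Q}={G,J,K}; candidates ⊆ {P}.
size 0: {}; under {} Q still reaches {G,J,K,P} ∋ G.
{P}: Q⊥G given {P} in G with Q→· removed — back-door holds.

Q→G: minimal back-door set {P}.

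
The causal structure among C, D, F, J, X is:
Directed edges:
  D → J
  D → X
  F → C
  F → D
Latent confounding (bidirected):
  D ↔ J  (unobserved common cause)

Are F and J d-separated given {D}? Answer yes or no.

Bayes-Ball from F | {D} reaches {C,J}.
J ∈ reach(F|{D}) ⇒ F ⊥̸ J | {D}.

No — F and J are d-connected given {D}.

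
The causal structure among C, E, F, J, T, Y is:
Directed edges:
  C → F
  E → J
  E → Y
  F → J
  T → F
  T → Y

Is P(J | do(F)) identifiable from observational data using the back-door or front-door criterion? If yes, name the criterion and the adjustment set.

desc(F)\{F}={J}; candidates ⊆ {C,E,T,Y}.
∅: F⊥J given ∅ in G with F→· removed — back-door holds.
P(J|do(F)) = P(J|F) — no adjustment needed.

P(J|do(F)): backdoor, adjust for ∅.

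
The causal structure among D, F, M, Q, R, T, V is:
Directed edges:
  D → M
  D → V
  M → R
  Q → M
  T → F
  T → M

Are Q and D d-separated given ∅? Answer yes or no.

Bayes-Ball from Q | ∅ reaches {M,R}.
D ∉ reach(Q|∅) ⇒ Q ⊥ D | ∅.

Yes — Q ⊥ D | ∅.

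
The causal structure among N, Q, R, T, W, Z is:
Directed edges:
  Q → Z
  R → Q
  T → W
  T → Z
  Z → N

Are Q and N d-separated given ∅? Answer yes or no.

Bayes-Ball from Q | ∅ reaches {N,R,Z}.
N ∈ reach(Q|∅) ⇒ Q ⊥̸ N | ∅.

No — Q and N are d-connected given ∅.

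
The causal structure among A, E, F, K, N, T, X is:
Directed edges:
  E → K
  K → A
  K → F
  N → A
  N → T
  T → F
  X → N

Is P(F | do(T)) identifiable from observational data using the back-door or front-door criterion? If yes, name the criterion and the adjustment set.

P(F|do(T)): backdoor, adjust for ∅.

desc(T)\{T}={F}; candidates ⊆ {A,E,K,N,X}.
∅: T⊥F given ∅ in G with T→· removed — back-door holds.
P(F|do(T)) = P(F|T) — no adjustment needed.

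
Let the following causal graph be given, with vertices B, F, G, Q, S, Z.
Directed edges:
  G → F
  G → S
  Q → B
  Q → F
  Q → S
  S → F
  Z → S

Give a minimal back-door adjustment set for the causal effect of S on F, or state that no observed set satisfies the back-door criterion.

S→F: minimal back-door set {G, Q}.

desc(S)\{S}={F}; candidates ⊆ {B,G,Q,Z}.
size 0: {}; under {} S still reaches {B,F,G,Q,Z} ∋ F.
size 1: {B}, {G}, {Q} …(+1); under {B} S still reaches {F,G,Q,Z} ∋ F.
{G,Q}: S⊥F given {G,Q} in G with S→· removed — back-door holds.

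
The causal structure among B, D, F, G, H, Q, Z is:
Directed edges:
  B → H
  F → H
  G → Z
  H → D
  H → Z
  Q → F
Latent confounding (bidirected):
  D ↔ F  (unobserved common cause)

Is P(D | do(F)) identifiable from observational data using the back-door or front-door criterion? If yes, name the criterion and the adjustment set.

desc(F)\{F}={D,H,Z}; candidates ⊆ {B,G,Q}.
F↔D: latent back-door arc(s) into F.
size 0: {}; under {} F still reaches {D,Q} ∋ D.
size 1: {B}, {G}, {Q}; under {B} F still reaches {D,Q} ∋ D.
size 2: {B,G}, {B,Q}, {G,Q}; under {B,G} F still reaches {D,Q} ∋ D.
F↔D cannot be blocked by any observed set — no back-door set.
{H}: (i) intercepts every directed F→D path; (ii) no back-door F→{H}; (iii) {F} blocks every back-door {H}→D. Front-door holds.
P(D|do(F)) = Σ_{H} P(H|F) Σ_{F'} P(D|H,F')P(F').

P(D|do(F)): frontdoor, adjust for {H}.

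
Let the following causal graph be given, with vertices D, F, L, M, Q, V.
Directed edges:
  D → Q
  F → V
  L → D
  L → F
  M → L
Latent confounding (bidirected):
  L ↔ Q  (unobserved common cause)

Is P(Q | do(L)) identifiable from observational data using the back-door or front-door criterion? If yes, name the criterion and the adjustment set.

P(Q|do(L)): frontdoor, adjust for {D}.

desc(L)\{L}={D,F,Q,V}; candidates ⊆ {M}.
L↔Q: latent back-door arc(s) into L.
size 0: {}; under {} L still reaches {M,Q} ∋ Q.
size 1: {M}; under {M} L still reaches {Q} ∋ Q.
L↔Q cannot be blocked by any observed set — no back-door set.
{D}: (i) intercepts every directed L→Q path; (ii) no back-door L→{D}; (iii) {L} blocks every back-door {D}→Q. Front-door holds.
P(Q|do(L)) = Σ_{D} P(D|L) Σ_{L'} P(Q|D,L')P(L').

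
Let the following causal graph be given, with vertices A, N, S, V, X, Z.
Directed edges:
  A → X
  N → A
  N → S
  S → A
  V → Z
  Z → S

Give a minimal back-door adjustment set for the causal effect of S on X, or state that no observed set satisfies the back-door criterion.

desc(S)\{S}={A,X}; candidates ⊆ {N,V,Z}.
size 0: {}; under {} S still reaches {A,N,V,X,Z} ∋ X.
{N}: S⊥X given {N} in G with S→· removed — back-door holds.

S→X: minimal back-door set {N}.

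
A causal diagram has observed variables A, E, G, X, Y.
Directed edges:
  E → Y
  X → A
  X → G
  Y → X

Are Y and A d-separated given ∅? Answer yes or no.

No — Y and A are d-connected given ∅.

Bayes-Ball from Y | ∅ reaches {A,E,G,X}.
A ∈ reach(Y|∅) ⇒ Y ⊥̸ A | ∅.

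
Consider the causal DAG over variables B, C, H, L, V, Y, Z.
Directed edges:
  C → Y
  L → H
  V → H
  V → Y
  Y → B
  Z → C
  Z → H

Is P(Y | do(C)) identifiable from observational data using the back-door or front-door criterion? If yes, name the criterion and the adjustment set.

desc(C)\{C}={B,Y}; candidates ⊆ {H,L,V,Z}.
∅: C⊥Y given ∅ in G with C→· removed — back-door holds.
P(Y|do(C)) = P(Y|C) — no adjustment needed.

P(Y|do(C)): backdoor, adjust for ∅.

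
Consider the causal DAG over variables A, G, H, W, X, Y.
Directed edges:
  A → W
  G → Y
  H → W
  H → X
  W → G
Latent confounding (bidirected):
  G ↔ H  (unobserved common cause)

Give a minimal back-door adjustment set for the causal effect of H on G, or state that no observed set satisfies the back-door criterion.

H→G: no observed back-door set.

desc(H)\{H}={G,W,X,Y}; candidates ⊆ {A}.
H↔G: latent back-door arc(s) into H.
size 0: {}; under {} H still reaches {G,Y} ∋ G.
size 1: {A}; under {A} H still reaches {G,Y} ∋ G.
H↔G cannot be blocked by any observed set — no back-door set.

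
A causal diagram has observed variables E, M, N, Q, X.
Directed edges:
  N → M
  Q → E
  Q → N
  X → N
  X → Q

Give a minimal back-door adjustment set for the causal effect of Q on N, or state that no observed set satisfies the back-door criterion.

Q→N: minimal back-door set {X}.

desc(Q)\{Q}={E,M,N}; candidates ⊆ {X}.
size 0: {}; under {} Q still reaches {M,N,X} ∋ N.
{X}: Q⊥N given {X} in G with Q→· removed — back-door holds.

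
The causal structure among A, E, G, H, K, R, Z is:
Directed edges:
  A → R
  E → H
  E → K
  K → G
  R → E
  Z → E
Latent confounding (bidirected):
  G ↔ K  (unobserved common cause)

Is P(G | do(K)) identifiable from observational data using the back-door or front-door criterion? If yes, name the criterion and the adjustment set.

desc(K)\{K}={G}; candidates ⊆ {A,E,H,R,Z}.
K↔G: latent back-door arc(s) into K.
size 0: {}; under {} K still reaches {A,E,G,H,R,Z} ∋ G.
size 1: {A}, {E}, {H} …(+2); under {A} K still reaches {E,G,H,R,Z} ∋ G.
size 2: {A,E}, {A,H}, {A,R} …(+7); under {A,E} K still reaches {G} ∋ G.
K↔G cannot be blocked by any observed set — no back-door set.
No mediator lies on a directed K→…→G path.
Neither criterion identifies P(G|do(K)) in this graph.

P(G|do(K)): not identifiable (no BD/FD set).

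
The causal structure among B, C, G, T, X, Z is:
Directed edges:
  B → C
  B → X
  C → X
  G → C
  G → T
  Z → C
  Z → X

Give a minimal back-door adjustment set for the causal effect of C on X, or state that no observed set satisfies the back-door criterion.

C→X: minimal back-door set {B, Z}.

desc(C)\{C}={X}; candidates ⊆ {B,G,T,Z}.
size 0: {}; under {} C still reaches {B,G,T,X,Z} ∋ X.
size 1: {B}, {G}, {T} …(+1); under {B} C still reaches {G,T,X,Z} ∋ X.
{B,Z}: C⊥X given {B,Z} in G with C→· removed — back-door holds.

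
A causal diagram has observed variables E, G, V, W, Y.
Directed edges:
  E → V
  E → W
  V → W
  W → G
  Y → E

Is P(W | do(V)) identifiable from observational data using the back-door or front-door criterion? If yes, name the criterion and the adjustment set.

P(W|do(V)): backdoor, adjust for {E}.

desc(V)\{V}={G,W}; candidates ⊆ {E,Y}.
size 0: {}; under {} V still reaches {E,G,W,Y} ∋ W.
{E}: V⊥W given {E} in G with V→· removed — back-door holds.
P(W|do(V)) = Σ_{E} P(W|V,E)·P(E).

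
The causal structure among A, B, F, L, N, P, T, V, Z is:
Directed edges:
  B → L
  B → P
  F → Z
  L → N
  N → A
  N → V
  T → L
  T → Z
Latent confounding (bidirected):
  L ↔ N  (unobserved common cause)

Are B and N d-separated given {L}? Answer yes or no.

Bayes-Ball from B | {L} reaches {A,N,P,T,V,Z}.
N ∈ reach(B|{L}) ⇒ B ⊥̸ N | {L}.

No — B and N are d-connected given {L}.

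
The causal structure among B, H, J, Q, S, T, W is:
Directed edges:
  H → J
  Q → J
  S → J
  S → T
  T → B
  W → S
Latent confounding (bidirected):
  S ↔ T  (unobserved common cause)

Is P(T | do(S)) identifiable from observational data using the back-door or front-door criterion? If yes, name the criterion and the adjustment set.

P(T|do(S)): not identifiable (no BD/FD set).

desc(S)\{S}={B,J,T}; candidates ⊆ {H,Q,W}.
S↔T: latent back-door arc(s) into S.
size 0: {}; under {} S still reaches {B,T,W} ∋ T.
size 1: {H}, {Q}, {W}; under {H} S still reaches {B,T,W} ∋ T.
size 2: {H,Q}, {H,W}, {Q,W}; under {H,Q} S still reaches {B,T,W} ∋ T.
S↔T cannot be blocked by any observed set — no back-door set.
No mediator lies on a directed S→…→T path.
Neither criterion identifies P(T|do(S)) in this graph.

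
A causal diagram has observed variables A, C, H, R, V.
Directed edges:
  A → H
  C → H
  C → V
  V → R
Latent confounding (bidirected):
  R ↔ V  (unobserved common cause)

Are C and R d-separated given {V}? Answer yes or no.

Bayes-Ball from C | {V} reaches {H,R}.
R ∈ reach(C|{V}) ⇒ C ⊥̸ R | {V}.

No — C and R are d-connected given {V}.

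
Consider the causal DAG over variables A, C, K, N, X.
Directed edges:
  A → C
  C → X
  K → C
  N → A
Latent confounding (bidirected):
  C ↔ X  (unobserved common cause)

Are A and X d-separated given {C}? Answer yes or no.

No — A and X are d-connected given {C}.

Bayes-Ball from A | {C} reaches {K,N,X}.
X ∈ reach(A|{C}) ⇒ A ⊥̸ X | {C}.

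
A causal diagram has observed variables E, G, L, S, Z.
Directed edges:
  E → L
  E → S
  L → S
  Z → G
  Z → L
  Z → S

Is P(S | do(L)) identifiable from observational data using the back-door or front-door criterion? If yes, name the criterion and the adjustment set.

P(S|do(L)): backdoor, adjust for {E, Z}.

desc(L)\{L}={S}; candidates ⊆ {E,G,Z}.
size 0: {}; under {} L still reaches {E,G,S,Z} ∋ S.
size 1: {E}, {G}, {Z}; under {E} L still reaches {G,S,Z} ∋ S.
{E,Z}: L⊥S given {E,Z} in G with L→· removed — back-door holds.
P(S|do(L)) = Σ_{E,Z} P(S|L,E,Z)·P(E,Z).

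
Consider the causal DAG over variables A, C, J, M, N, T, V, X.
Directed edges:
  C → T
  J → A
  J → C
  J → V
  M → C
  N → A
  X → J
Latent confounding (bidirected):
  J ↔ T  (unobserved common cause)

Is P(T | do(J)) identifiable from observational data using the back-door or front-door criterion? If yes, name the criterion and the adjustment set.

P(T|do(J)): frontdoor, adjust for {C}.

desc(J)\{J}={A,C,T,V}; candidates ⊆ {M,N,X}.
J↔T: latent back-door arc(s) into J.
size 0: {}; under {} J still reaches {T,X} ∋ T.
size 1: {M}, {N}, {X}; under {M} J still reaches {T,X} ∋ T.
size 2: {M,N}, {M,X}, {N,X}; under {M,N} J still reaches {T,X} ∋ T.
J↔T cannot be blocked by any observed set — no back-door set.
{C}: (i) intercepts every directed J→T path; (ii) no back-door J→{C}; (iii) {J} blocks every back-door {C}→T. Front-door holds.
P(T|do(J)) = Σ_{C} P(C|J) Σ_{J'} P(T|C,J')P(J').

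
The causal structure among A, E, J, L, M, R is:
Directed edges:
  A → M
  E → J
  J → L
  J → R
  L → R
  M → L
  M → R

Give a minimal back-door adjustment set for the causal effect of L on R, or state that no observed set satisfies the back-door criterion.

desc(L)\{L}={R}; candidates ⊆ {A,E,J,M}.
size 0: {}; under {} L still reaches {A,E,J,M,R} ∋ R.
size 1: {A}, {E}, {J} …(+1); under {A} L still reaches {E,J,M,R} ∋ R.
{J,M}: L⊥R given {J,M} in G with L→· removed — back-door holds.

L→R: minimal back-door set {J, M}.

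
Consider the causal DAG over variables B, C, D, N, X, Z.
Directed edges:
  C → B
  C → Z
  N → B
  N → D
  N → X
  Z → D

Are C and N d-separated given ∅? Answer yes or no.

Yes — C ⊥ N | ∅.

Bayes-Ball from C | ∅ reaches {B,D,Z}.
N ∉ reach(C|∅) ⇒ C ⊥ N | ∅.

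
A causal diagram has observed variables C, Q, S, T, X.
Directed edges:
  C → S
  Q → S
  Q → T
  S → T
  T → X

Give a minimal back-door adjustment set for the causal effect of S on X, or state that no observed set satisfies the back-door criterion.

desc(S)\{S}={T,X}; candidates ⊆ {C,Q}.
size 0: {}; under {} S still reaches {C,Q,T,X} ∋ X.
{Q}: S⊥X given {Q} in G with S→· removed — back-door holds.

S→X: minimal back-door set {Q}.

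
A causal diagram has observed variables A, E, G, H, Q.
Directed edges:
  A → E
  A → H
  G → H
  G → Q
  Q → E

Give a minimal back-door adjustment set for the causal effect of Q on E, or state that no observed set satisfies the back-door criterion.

desc(Q)\{Q}={E}; candidates ⊆ {A,G,H}.
∅: Q⊥E given ∅ in G with Q→· removed — back-door holds.

Q→E: minimal back-door set ∅.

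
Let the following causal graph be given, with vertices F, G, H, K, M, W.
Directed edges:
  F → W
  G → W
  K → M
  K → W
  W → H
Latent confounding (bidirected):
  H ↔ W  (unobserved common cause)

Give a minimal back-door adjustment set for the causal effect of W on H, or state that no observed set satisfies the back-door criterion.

desc(W)\{W}={H}; candidates ⊆ {F,G,K,M}.
W↔H: latent back-door arc(s) into W.
size 0: {}; under {} W still reaches {F,G,H,K,M} ∋ H.
size 1: {F}, {G}, {K} …(+1); under {F} W still reaches {G,H,K,M} ∋ H.
size 2: {F,G}, {F,K}, {F,M} …(+3); under {F,G} W still reaches {H,K,M} ∋ H.
W↔H cannot be blocked by any observed set — no back-door set.

W→H: no observed back-door set.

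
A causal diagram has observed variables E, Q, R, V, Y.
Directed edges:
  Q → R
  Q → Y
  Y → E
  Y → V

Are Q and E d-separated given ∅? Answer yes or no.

Bayes-Ball from Q | ∅ reaches {E,R,V,Y}.
E ∈ reach(Q|∅) ⇒ Q ⊥̸ E | ∅.

No — Q and E are d-connected given ∅.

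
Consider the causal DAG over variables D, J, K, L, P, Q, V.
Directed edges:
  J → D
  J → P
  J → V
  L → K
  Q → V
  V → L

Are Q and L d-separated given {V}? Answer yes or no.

Bayes-Ball from Q | {V} reaches {D,J,P}.
L ∉ reach(Q|{V}) ⇒ Q ⊥ L | {V}.

Yes — Q ⊥ L | {V}.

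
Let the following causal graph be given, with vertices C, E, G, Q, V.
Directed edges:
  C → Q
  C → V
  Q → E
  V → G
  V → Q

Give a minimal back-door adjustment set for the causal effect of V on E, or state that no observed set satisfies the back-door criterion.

V→E: minimal back-door set {C}.

desc(V)\{V}={E,G,Q}; candidates ⊆ {C}.
size 0: {}; under {} V still reaches {C,E,Q} ∋ E.
{C}: V⊥E given {C} in G with V→· removed — back-door holds.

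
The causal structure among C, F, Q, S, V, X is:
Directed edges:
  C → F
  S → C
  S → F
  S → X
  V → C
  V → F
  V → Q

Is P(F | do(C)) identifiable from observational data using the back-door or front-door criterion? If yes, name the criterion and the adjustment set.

P(F|do(C)): backdoor, adjust for {S, V}.

desc(C)\{C}={F}; candidates ⊆ {Q,S,V,X}.
size 0: {}; under {} C still reaches {F,Q,S,V,X} ∋ F.
size 1: {Q}, {S}, {V} …(+1); under {Q} C still reaches {F,S,V,X} ∋ F.
{S,V}: C⊥F given {S,V} in G with C→· removed — back-door holds.
P(F|do(C)) = Σ_{S,V} P(F|C,S,V)·P(S,V).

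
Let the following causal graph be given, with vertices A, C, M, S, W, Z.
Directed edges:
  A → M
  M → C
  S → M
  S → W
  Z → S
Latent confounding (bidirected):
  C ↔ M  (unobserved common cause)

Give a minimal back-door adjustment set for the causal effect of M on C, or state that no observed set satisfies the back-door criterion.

desc(M)\{M}={C}; candidates ⊆ {A,S,W,Z}.
M↔C: latent back-door arc(s) into M.
size 0: {}; under {} M still reaches {A,C,S,W,Z} ∋ C.
size 1: {A}, {S}, {W} …(+1); under {A} M still reaches {C,S,W,Z} ∋ C.
size 2: {A,S}, {A,W}, {A,Z} …(+3); under {A,S} M still reaches {C} ∋ C.
M↔C cannot be blocked by any observed set — no back-door set.

M→C: no observed back-door set.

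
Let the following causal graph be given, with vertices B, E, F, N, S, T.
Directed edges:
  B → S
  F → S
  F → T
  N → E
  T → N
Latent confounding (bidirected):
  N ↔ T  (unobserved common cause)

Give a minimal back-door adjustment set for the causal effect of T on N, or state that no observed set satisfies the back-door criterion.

T→N: no observed back-door set.

desc(T)\{T}={E,N}; candidates ⊆ {B,F,S}.
T↔N: latent back-door arc(s) into T.
size 0: {}; under {} T still reaches {E,F,N,S} ∋ N.
size 1: {B}, {F}, {S}; under {B} T still reaches {E,F,N,S} ∋ N.
size 2: {B,F}, {B,S}, {F,S}; under {B,F} T still reaches {E,N} ∋ N.
T↔N cannot be blocked by any observed set — no back-door set.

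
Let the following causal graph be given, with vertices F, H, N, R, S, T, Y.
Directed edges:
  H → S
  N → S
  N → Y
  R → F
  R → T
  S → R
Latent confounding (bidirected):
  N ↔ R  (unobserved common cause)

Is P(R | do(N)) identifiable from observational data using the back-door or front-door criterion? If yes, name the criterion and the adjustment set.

desc(N)\{N}={F,R,S,T,Y}; candidates ⊆ {H}.
N↔R: latent back-door arc(s) into N.
size 0: {}; under {} N still reaches {F,R,T} ∋ R.
size 1: {H}; under {H} N still reaches {F,R,T} ∋ R.
N↔R cannot be blocked by any observed set — no back-door set.
{S}: (i) intercepts every directed N→R path; (ii) no back-door N→{S}; (iii) {N} blocks every back-door {S}→R. Front-door holds.
P(R|do(N)) = Σ_{S} P(S|N) Σ_{N'} P(R|S,N')P(N').

P(R|do(N)): frontdoor, adjust for {S}.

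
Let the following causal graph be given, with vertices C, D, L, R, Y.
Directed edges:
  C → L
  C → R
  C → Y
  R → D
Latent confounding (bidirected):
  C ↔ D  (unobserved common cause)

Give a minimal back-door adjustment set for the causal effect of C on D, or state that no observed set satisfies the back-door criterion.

C→D: no observed back-door set.

desc(C)\{C}={D,L,R,Y}; candidates ⊆ {—}.
C↔D: latent back-door arc(s) into C.
size 0: {}; under {} C still reaches {D} ∋ D.
C↔D cannot be blocked by any observed set — no back-door set.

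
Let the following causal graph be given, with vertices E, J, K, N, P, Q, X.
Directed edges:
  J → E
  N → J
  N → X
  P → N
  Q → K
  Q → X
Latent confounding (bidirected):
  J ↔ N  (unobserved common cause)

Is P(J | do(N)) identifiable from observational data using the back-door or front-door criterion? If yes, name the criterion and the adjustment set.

desc(N)\{N}={E,J,X}; candidates ⊆ {K,P,Q}.
N↔J: latent back-door arc(s) into N.
size 0: {}; under {} N still reaches {E,J,P} ∋ J.
size 1: {K}, {P}, {Q}; under {K} N still reaches {E,J,P} ∋ J.
size 2: {K,P}, {K,Q}, {P,Q}; under {K,P} N still reaches {E,J} ∋ J.
N↔J cannot be blocked by any observed set — no back-door set.
No mediator lies on a directed N→…→J path.
Neither criterion identifies P(J|do(N)) in this graph.

P(J|do(N)): not identifiable (no BD/FD set).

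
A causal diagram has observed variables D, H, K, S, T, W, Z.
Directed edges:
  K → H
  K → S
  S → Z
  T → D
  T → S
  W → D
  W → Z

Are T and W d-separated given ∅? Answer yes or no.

Yes — T ⊥ W | ∅.

Bayes-Ball from T | ∅ reaches {D,S,Z}.
W ∉ reach(T|∅) ⇒ T ⊥ W | ∅.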